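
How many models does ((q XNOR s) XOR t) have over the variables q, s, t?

Satisfying assignments: (0,0,0), (0,1,1), (1,0,1), (1,1,0)
Count: 4 out of 8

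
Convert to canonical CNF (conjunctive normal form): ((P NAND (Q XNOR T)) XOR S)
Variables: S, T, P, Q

(S OR T OR NOT P OR Q) AND (S OR NOT T OR NOT P OR NOT Q) AND (NOT S OR T OR P OR Q) AND (NOT S OR T OR P OR NOT Q) AND (NOT S OR T OR NOT P OR NOT Q) AND (NOT S OR NOT T OR P OR Q) AND (NOT S OR NOT T OR P OR NOT Q) AND (NOT S OR NOT T OR NOT P OR Q)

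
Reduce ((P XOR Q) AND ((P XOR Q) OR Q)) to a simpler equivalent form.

By absorption (E AND (E OR v) = E):
= (P XOR Q)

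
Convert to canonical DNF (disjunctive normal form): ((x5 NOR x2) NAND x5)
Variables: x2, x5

(NOT x2 AND NOT x5) OR (NOT x2 AND x5) OR (x2 AND NOT x5) OR (x2 AND x5)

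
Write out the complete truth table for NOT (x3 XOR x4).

x4 | x3 | Output
----------------
0 | 0 | 1
0 | 1 | 0
1 | 0 | 0
1 | 1 | 1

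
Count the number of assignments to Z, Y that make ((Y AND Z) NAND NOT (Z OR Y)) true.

Satisfying assignments: (0,0), (0,1), (1,0), (1,1)
Count: 4 out of 4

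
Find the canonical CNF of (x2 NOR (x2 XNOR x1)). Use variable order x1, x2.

(x1 OR x2) AND (x1 OR NOT x2) AND (NOT x1 OR NOT x2)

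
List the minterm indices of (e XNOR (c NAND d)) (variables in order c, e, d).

Σm(2, 3, 5, 6) = (NOT c AND e AND NOT d) OR (NOT c AND e AND d) OR (c AND NOT e AND d) OR (c AND e AND NOT d)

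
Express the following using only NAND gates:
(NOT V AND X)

(((V NAND V) NAND X) NAND ((V NAND V) NAND X))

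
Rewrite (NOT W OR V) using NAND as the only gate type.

(((W NAND W) NAND (W NAND W)) NAND (V NAND V))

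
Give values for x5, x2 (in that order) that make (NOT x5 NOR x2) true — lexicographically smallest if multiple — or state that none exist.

x5=1, x2=0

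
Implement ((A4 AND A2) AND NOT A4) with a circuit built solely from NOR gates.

((((A4 NOR A4) NOR (A2 NOR A2)) NOR ((A4 NOR A4) NOR (A2 NOR A2))) NOR ((A4 NOR A4) NOR (A4 NOR A4)))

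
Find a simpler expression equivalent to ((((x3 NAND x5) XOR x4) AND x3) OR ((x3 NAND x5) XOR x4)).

By absorption (E OR (E AND v) = E):
= ((x3 NAND x5) XOR x4)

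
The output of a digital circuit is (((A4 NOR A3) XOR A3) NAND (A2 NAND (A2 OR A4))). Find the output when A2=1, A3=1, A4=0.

Substituting: (((0 NOR 1) XOR 1) NAND (1 NAND (1 OR 0)))
= 1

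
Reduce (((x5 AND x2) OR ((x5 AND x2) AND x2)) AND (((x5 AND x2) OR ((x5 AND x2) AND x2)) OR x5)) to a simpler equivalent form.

By absorption (E AND (E OR v) = E) then absorption (E OR (E AND v) = E):
= (x5 AND x2)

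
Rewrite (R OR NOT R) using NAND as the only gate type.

((R NAND R) NAND ((R NAND R) NAND (R NAND R)))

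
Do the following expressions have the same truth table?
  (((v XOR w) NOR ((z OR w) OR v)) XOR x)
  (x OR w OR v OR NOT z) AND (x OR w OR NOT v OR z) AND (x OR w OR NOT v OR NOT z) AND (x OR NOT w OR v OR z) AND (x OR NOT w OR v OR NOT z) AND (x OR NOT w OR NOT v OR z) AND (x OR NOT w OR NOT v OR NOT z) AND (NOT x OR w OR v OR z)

Yes, they are equivalent — the two output columns agree on all 16 assignments:
x | w | v | z | Expression 1 | Expression 2
-------------------------------------------
0 | 0 | 0 | 0 | 1 | 1
0 | 0 | 0 | 1 | 0 | 0
0 | 0 | 1 | 0 | 0 | 0
0 | 0 | 1 | 1 | 0 | 0
0 | 1 | 0 | 0 | 0 | 0
0 | 1 | 0 | 1 | 0 | 0
0 | 1 | 1 | 0 | 0 | 0
0 | 1 | 1 | 1 | 0 | 0
1 | 0 | 0 | 0 | 0 | 0
1 | 0 | 0 | 1 | 1 | 1
1 | 0 | 1 | 0 | 1 | 1
1 | 0 | 1 | 1 | 1 | 1
1 | 1 | 0 | 0 | 1 | 1
1 | 1 | 0 | 1 | 1 | 1
1 | 1 | 1 | 0 | 1 | 1
1 | 1 | 1 | 1 | 1 | 1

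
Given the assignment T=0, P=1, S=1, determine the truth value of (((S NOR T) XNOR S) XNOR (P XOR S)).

Substituting: (((1 NOR 0) XNOR 1) XNOR (1 XOR 1))
= 1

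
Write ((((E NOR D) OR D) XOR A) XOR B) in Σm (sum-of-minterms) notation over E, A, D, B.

Σm(0, 2, 5, 7, 9, 10, 12, 15) = (NOT E AND NOT A AND NOT D AND NOT B) OR (NOT E AND NOT A AND D AND NOT B) OR (NOT E AND A AND NOT D AND B) OR (NOT E AND A AND D AND B) OR (E AND NOT A AND NOT D AND B) OR (E AND NOT A AND D AND NOT B) OR (E AND A AND NOT D AND NOT B) OR (E AND A AND D AND B)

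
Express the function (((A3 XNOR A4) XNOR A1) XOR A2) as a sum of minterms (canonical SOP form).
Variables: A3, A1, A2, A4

Σm(1, 2, 4, 7, 8, 11, 13, 14) = (NOT A3 AND NOT A1 AND NOT A2 AND A4) OR (NOT A3 AND NOT A1 AND A2 AND NOT A4) OR (NOT A3 AND A1 AND NOT A2 AND NOT A4) OR (NOT A3 AND A1 AND A2 AND A4) OR (A3 AND NOT A1 AND NOT A2 AND NOT A4) OR (A3 AND NOT A1 AND A2 AND A4) OR (A3 AND A1 AND NOT A2 AND A4) OR (A3 AND A1 AND A2 AND NOT A4)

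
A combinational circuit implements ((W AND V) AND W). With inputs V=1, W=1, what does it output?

Substituting: ((1 AND 1) AND 1)
= 1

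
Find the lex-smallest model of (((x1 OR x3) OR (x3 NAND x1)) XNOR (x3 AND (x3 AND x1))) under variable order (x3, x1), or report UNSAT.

x3=1, x1=1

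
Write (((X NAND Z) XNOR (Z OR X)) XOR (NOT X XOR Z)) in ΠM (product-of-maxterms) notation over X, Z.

ΠM() = TRUE (no maxterms)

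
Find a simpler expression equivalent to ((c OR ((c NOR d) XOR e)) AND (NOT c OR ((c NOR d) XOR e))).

By distribution ((E OR v) AND (E OR NOT v) = E):
= ((c NOR d) XOR e)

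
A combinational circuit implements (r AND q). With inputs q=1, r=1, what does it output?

Substituting: (1 AND 1)
= 1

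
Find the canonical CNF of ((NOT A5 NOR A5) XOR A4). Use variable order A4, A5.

(A4 OR A5) AND (A4 OR NOT A5)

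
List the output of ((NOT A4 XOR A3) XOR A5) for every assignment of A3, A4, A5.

A3 | A4 | A5 | Output
---------------------
0 | 0 | 0 | 1
0 | 0 | 1 | 0
0 | 1 | 0 | 0
0 | 1 | 1 | 1
1 | 0 | 0 | 0
1 | 0 | 1 | 1
1 | 1 | 0 | 1
1 | 1 | 1 | 0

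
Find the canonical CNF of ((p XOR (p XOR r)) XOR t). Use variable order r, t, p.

(r OR t OR p) AND (r OR t OR NOT p) AND (NOT r OR NOT t OR p) AND (NOT r OR NOT t OR NOT p)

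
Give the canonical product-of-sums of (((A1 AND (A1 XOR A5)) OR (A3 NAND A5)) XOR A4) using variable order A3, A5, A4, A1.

ΠM(2, 3, 6, 7, 10, 11, 12, 13) = (A3 OR A5 OR NOT A4 OR A1) AND (A3 OR A5 OR NOT A4 OR NOT A1) AND (A3 OR NOT A5 OR NOT A4 OR A1) AND (A3 OR NOT A5 OR NOT A4 OR NOT A1) AND (NOT A3 OR A5 OR NOT A4 OR A1) AND (NOT A3 OR A5 OR NOT A4 OR NOT A1) AND (NOT A3 OR NOT A5 OR A4 OR A1) AND (NOT A3 OR NOT A5 OR A4 OR NOT A1)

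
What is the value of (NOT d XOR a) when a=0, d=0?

Substituting: (NOT 0 XOR 0)
= 1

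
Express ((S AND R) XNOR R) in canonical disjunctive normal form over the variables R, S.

(NOT R AND NOT S) OR (NOT R AND S) OR (R AND S)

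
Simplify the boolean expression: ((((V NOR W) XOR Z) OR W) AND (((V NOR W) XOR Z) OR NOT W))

By distribution ((E OR v) AND (E OR NOT v) = E):
= ((V NOR W) XOR Z)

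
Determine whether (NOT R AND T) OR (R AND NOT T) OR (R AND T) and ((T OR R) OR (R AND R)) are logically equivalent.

Yes, they are equivalent — the two output columns agree on all 4 assignments:
R | T | Expression 1 | Expression 2
-----------------------------------
0 | 0 | 0 | 0
0 | 1 | 1 | 1
1 | 0 | 1 | 1
1 | 1 | 1 | 1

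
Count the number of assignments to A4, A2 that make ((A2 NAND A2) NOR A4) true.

Satisfying assignments: (0,1)
Count: 1 out of 4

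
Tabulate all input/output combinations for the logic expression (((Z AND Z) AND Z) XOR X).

Z | X | Output
--------------
0 | 0 | 0
0 | 1 | 1
1 | 0 | 1
1 | 1 | 0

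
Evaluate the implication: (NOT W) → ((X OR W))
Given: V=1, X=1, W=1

Antecedent (NOT W) = 0; consequent ((X OR W)) = 1.
0 → 1 = 1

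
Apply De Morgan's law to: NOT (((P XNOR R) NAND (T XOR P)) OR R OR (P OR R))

NOT ((P XNOR R) NAND (T XOR P)) AND NOT R AND NOT (P OR R)
De Morgan's: NOT(OR of terms) = AND of negations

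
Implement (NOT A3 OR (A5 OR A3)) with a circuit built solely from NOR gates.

(((A3 NOR A3) NOR ((A5 NOR A3) NOR (A5 NOR A3))) NOR ((A3 NOR A3) NOR ((A5 NOR A3) NOR (A5 NOR A3))))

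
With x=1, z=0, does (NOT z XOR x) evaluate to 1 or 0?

Substituting: (NOT 0 XOR 1)
= 0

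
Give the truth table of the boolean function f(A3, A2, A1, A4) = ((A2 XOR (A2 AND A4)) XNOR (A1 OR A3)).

A3 | A2 | A1 | A4 | Output
--------------------------
0 | 0 | 0 | 0 | 1
0 | 0 | 0 | 1 | 1
0 | 0 | 1 | 0 | 0
0 | 0 | 1 | 1 | 0
0 | 1 | 0 | 0 | 0
0 | 1 | 0 | 1 | 1
0 | 1 | 1 | 0 | 1
0 | 1 | 1 | 1 | 0
1 | 0 | 0 | 0 | 0
1 | 0 | 0 | 1 | 0
1 | 0 | 1 | 0 | 0
1 | 0 | 1 | 1 | 0
1 | 1 | 0 | 0 | 1
1 | 1 | 0 | 1 | 0
1 | 1 | 1 | 0 | 1
1 | 1 | 1 | 1 | 0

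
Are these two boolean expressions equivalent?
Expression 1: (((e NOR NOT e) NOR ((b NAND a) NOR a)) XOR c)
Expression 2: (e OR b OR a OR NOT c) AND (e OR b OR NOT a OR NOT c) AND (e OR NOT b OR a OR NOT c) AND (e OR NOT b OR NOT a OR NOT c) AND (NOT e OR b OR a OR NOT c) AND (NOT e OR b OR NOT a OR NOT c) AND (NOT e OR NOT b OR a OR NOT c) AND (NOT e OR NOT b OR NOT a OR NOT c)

Yes, they are equivalent — the two output columns agree on all 16 assignments:
e | b | a | c | Expression 1 | Expression 2
-------------------------------------------
0 | 0 | 0 | 0 | 1 | 1
0 | 0 | 0 | 1 | 0 | 0
0 | 0 | 1 | 0 | 1 | 1
0 | 0 | 1 | 1 | 0 | 0
0 | 1 | 0 | 0 | 1 | 1
0 | 1 | 0 | 1 | 0 | 0
0 | 1 | 1 | 0 | 1 | 1
0 | 1 | 1 | 1 | 0 | 0
1 | 0 | 0 | 0 | 1 | 1
1 | 0 | 0 | 1 | 0 | 0
1 | 0 | 1 | 0 | 1 | 1
1 | 0 | 1 | 1 | 0 | 0
1 | 1 | 0 | 0 | 1 | 1
1 | 1 | 0 | 1 | 0 | 0
1 | 1 | 1 | 0 | 1 | 1
1 | 1 | 1 | 1 | 0 | 0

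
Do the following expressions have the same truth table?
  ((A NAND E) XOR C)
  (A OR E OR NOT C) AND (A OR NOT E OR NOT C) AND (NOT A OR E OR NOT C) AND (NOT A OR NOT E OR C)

Yes, they are equivalent — the two output columns agree on all 8 assignments:
A | E | C | Expression 1 | Expression 2
---------------------------------------
0 | 0 | 0 | 1 | 1
0 | 0 | 1 | 0 | 0
0 | 1 | 0 | 1 | 1
0 | 1 | 1 | 0 | 0
1 | 0 | 0 | 1 | 1
1 | 0 | 1 | 0 | 0
1 | 1 | 0 | 0 | 0
1 | 1 | 1 | 1 | 1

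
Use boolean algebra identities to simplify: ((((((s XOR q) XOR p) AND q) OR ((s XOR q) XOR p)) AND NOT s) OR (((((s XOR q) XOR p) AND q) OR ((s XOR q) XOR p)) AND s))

By distribution ((E AND v) OR (E AND NOT v) = E) then absorption (E OR (E AND v) = E):
= ((s XOR q) XOR p)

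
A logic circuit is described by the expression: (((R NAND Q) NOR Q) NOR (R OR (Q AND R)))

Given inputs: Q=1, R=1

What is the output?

Substituting: (((1 NAND 1) NOR 1) NOR (1 OR (1 AND 1)))
= 0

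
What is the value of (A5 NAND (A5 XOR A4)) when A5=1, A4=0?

Substituting: (1 NAND (1 XOR 0))
= 0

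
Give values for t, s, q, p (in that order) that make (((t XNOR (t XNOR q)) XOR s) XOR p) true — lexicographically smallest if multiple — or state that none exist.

t=0, s=0, q=0, p=1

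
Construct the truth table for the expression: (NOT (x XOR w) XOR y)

w | x | y | Output
------------------
0 | 0 | 0 | 1
0 | 0 | 1 | 0
0 | 1 | 0 | 0
0 | 1 | 1 | 1
1 | 0 | 0 | 0
1 | 0 | 1 | 1
1 | 1 | 0 | 1
1 | 1 | 1 | 0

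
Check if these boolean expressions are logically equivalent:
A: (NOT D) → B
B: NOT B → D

Yes, Contrapositive is always equivalent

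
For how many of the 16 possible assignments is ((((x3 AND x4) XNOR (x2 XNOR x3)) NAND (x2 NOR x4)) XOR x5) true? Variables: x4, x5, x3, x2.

Satisfying assignments: (0,0,0,0), (0,0,0,1), (0,0,1,1), (0,1,1,0), (1,0,0,0), (1,0,0,1), (1,0,1,0), (1,0,1,1)
Count: 8 out of 16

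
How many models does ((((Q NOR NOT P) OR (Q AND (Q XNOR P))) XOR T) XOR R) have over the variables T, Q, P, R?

Satisfying assignments: (0,0,0,1), (0,0,1,0), (0,1,0,1), (0,1,1,0), (1,0,0,0), (1,0,1,1), (1,1,0,0), (1,1,1,1)
Count: 8 out of 16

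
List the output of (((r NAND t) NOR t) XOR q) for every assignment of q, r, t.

q | r | t | Output
------------------
0 | 0 | 0 | 0
0 | 0 | 1 | 0
0 | 1 | 0 | 0
0 | 1 | 1 | 0
1 | 0 | 0 | 1
1 | 0 | 1 | 1
1 | 1 | 0 | 1
1 | 1 | 1 | 1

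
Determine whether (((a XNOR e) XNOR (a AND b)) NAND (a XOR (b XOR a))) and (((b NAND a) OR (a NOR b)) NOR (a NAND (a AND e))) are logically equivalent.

No. Counterexample: with e=0, a=0, b=0, Expression 1 = 1 but Expression 2 = 0.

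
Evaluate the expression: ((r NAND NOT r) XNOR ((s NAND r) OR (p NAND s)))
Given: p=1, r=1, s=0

Substituting: ((1 NAND NOT 1) XNOR ((0 NAND 1) OR (1 NAND 0)))
= 1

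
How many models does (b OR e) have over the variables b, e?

Satisfying assignments: (0,1), (1,0), (1,1)
Count: 3 out of 4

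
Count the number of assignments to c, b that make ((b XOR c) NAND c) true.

Satisfying assignments: (0,0), (0,1), (1,1)
Count: 3 out of 4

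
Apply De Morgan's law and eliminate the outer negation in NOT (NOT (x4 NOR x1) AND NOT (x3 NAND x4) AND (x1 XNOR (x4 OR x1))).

(x4 NOR x1) OR (x3 NAND x4) OR NOT (x1 XNOR (x4 OR x1))
De Morgan's: NOT(AND of terms) = OR of negations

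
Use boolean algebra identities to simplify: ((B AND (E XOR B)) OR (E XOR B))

By absorption (E OR (E AND v) = E):
= (E XOR B)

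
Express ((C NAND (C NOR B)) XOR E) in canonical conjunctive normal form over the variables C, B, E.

(C OR B OR NOT E) AND (C OR NOT B OR NOT E) AND (NOT C OR B OR NOT E) AND (NOT C OR NOT B OR NOT E)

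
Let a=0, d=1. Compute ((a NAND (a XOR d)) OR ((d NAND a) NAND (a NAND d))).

Substituting: ((0 NAND (0 XOR 1)) OR ((1 NAND 0) NAND (0 NAND 1)))
= 1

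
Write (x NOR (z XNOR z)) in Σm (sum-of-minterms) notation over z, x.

Σm() = FALSE (no minterms)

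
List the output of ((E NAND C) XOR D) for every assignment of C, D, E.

C | D | E | Output
------------------
0 | 0 | 0 | 1
0 | 0 | 1 | 1
0 | 1 | 0 | 0
0 | 1 | 1 | 0
1 | 0 | 0 | 1
1 | 0 | 1 | 0
1 | 1 | 0 | 0
1 | 1 | 1 | 1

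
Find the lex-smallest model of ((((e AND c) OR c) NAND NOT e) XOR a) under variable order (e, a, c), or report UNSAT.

e=0, a=0, c=0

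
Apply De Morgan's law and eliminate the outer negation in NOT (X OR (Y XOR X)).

NOT X AND NOT (Y XOR X)
De Morgan's: NOT(OR of terms) = AND of negations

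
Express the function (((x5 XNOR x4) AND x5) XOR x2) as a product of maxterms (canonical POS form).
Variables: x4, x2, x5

ΠM(0, 1, 4, 7) = (x4 OR x2 OR x5) AND (x4 OR x2 OR NOT x5) AND (NOT x4 OR x2 OR x5) AND (NOT x4 OR NOT x2 OR NOT x5)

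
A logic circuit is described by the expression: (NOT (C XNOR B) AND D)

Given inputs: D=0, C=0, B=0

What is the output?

Substituting: (NOT (0 XNOR 0) AND 0)
= 0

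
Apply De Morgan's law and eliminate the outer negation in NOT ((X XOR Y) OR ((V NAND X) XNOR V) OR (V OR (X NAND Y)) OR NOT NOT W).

NOT (X XOR Y) AND NOT ((V NAND X) XNOR V) AND NOT (V OR (X NAND Y)) AND NOT W
De Morgan's: NOT(OR of terms) = AND of negations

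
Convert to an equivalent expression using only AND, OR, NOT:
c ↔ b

(c AND b) OR (NOT c AND NOT b)
(Biconditional = both true or both false)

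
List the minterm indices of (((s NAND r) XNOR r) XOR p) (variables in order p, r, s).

Σm(2, 4, 5, 7) = (NOT p AND r AND NOT s) OR (p AND NOT r AND NOT s) OR (p AND NOT r AND s) OR (p AND r AND s)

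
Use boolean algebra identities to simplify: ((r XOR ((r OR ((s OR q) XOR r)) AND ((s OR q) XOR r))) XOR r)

By XOR self-cancellation ((E XOR v) XOR v = E) then absorption (E AND (E OR v) = E):
= ((s OR q) XOR r)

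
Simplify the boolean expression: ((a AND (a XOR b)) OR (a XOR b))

By absorption (E OR (E AND v) = E):
= (a XOR b)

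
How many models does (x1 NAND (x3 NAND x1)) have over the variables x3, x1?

Satisfying assignments: (0,0), (1,0), (1,1)
Count: 3 out of 4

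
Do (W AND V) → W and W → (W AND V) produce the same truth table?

No, Converse is not equivalent to original (counterexample: V=0, W=1)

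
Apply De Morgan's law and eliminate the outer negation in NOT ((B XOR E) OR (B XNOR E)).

NOT (B XOR E) AND NOT (B XNOR E)
De Morgan's: NOT(OR of terms) = AND of negations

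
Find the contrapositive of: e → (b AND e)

Contrapositive: NOT (b AND e) → NOT e
Note: A statement and its contrapositive are logically equivalent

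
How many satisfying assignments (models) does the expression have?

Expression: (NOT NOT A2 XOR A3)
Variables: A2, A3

Satisfying assignments: (0,1), (1,0)
Count: 2 out of 4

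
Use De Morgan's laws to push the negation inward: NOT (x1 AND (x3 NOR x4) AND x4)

NOT x1 OR NOT (x3 NOR x4) OR NOT x4
De Morgan's: NOT(AND of terms) = OR of negations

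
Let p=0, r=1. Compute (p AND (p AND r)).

Substituting: (0 AND (0 AND 1))
= 0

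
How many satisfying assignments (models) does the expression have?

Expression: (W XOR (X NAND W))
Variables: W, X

Satisfying assignments: (0,0), (0,1), (1,1)
Count: 3 out of 4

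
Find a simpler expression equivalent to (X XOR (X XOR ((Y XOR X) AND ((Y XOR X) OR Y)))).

By XOR self-cancellation ((E XOR v) XOR v = E) then absorption (E AND (E OR v) = E):
= (Y XOR X)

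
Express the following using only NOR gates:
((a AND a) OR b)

((((a NOR a) NOR (a NOR a)) NOR b) NOR (((a NOR a) NOR (a NOR a)) NOR b))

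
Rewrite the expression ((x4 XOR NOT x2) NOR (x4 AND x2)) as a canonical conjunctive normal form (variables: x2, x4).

(x2 OR x4) AND (NOT x2 OR NOT x4)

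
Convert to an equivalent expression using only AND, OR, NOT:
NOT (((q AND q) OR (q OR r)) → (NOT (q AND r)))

((q AND q) OR (q OR r)) AND (q AND r)
(Negated implication: NOT(A → B) = A AND NOT B)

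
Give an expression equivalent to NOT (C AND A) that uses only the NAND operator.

(((C NAND A) NAND (C NAND A)) NAND ((C NAND A) NAND (C NAND A)))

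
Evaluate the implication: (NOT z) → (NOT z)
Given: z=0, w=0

Antecedent (NOT z) = 1; consequent (NOT z) = 1.
1 → 1 = 1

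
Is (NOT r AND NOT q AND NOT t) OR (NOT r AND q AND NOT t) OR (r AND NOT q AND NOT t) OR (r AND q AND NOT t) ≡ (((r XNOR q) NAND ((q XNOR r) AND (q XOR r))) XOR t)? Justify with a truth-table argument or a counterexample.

Yes, they are equivalent — the two output columns agree on all 8 assignments:
r | q | t | Expression 1 | Expression 2
---------------------------------------
0 | 0 | 0 | 1 | 1
0 | 0 | 1 | 0 | 0
0 | 1 | 0 | 1 | 1
0 | 1 | 1 | 0 | 0
1 | 0 | 0 | 1 | 1
1 | 0 | 1 | 0 | 0
1 | 1 | 0 | 1 | 1
1 | 1 | 1 | 0 | 0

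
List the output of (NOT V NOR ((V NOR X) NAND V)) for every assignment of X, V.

X | V | Output
--------------
0 | 0 | 0
0 | 1 | 0
1 | 0 | 0
1 | 1 | 0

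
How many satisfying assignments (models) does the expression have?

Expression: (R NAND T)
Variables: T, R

Satisfying assignments: (0,0), (0,1), (1,0)
Count: 3 out of 4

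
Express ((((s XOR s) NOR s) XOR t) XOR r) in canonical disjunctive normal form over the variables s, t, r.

(NOT s AND NOT t AND NOT r) OR (NOT s AND t AND r) OR (s AND NOT t AND r) OR (s AND t AND NOT r)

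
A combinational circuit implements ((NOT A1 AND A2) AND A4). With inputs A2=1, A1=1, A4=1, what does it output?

Substituting: ((NOT 1 AND 1) AND 1)
= 0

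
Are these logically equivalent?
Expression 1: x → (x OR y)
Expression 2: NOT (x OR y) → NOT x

Yes, Contrapositive is always equivalent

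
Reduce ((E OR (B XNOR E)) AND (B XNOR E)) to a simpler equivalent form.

By absorption (E AND (E OR v) = E):
= (B XNOR E)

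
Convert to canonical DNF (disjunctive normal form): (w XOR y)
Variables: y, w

(NOT y AND w) OR (y AND NOT w)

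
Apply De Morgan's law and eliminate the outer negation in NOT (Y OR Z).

NOT Y AND NOT Z
De Morgan's: NOT(OR of terms) = AND of negations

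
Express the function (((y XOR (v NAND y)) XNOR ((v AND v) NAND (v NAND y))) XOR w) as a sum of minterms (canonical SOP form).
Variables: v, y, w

Σm(0, 3, 5, 6) = (NOT v AND NOT y AND NOT w) OR (NOT v AND y AND w) OR (v AND NOT y AND w) OR (v AND y AND NOT w)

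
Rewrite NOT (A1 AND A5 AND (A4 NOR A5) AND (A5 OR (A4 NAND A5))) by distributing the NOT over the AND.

NOT A1 OR NOT A5 OR NOT (A4 NOR A5) OR NOT (A5 OR (A4 NAND A5))
De Morgan's: NOT(AND of terms) = OR of negations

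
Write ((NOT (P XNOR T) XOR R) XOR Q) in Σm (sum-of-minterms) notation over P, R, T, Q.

Σm(1, 2, 4, 7, 8, 11, 13, 14) = (NOT P AND NOT R AND NOT T AND Q) OR (NOT P AND NOT R AND T AND NOT Q) OR (NOT P AND R AND NOT T AND NOT Q) OR (NOT P AND R AND T AND Q) OR (P AND NOT R AND NOT T AND NOT Q) OR (P AND NOT R AND T AND Q) OR (P AND R AND NOT T AND Q) OR (P AND R AND T AND NOT Q)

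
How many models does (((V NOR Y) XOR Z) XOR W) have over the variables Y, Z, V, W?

Satisfying assignments: (0,0,0,0), (0,0,1,1), (0,1,0,1), (0,1,1,0), (1,0,0,1), (1,0,1,1), (1,1,0,0), (1,1,1,0)
Count: 8 out of 16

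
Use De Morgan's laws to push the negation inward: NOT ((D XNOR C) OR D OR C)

NOT (D XNOR C) AND NOT D AND NOT C
De Morgan's: NOT(OR of terms) = AND of negations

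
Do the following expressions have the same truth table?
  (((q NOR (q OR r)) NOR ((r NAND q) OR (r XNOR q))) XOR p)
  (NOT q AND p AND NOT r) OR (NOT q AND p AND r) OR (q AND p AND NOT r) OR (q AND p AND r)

Yes, they are equivalent — the two output columns agree on all 8 assignments:
q | p | r | Expression 1 | Expression 2
---------------------------------------
0 | 0 | 0 | 0 | 0
0 | 0 | 1 | 0 | 0
0 | 1 | 0 | 1 | 1
0 | 1 | 1 | 1 | 1
1 | 0 | 0 | 0 | 0
1 | 0 | 1 | 0 | 0
1 | 1 | 0 | 1 | 1
1 | 1 | 1 | 1 | 1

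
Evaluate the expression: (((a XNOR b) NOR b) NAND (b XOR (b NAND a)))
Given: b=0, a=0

Substituting: (((0 XNOR 0) NOR 0) NAND (0 XOR (0 NAND 0)))
= 1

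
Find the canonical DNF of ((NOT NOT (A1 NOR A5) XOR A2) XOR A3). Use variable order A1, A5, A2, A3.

(NOT A1 AND NOT A5 AND NOT A2 AND NOT A3) OR (NOT A1 AND NOT A5 AND A2 AND A3) OR (NOT A1 AND A5 AND NOT A2 AND A3) OR (NOT A1 AND A5 AND A2 AND NOT A3) OR (A1 AND NOT A5 AND NOT A2 AND A3) OR (A1 AND NOT A5 AND A2 AND NOT A3) OR (A1 AND A5 AND NOT A2 AND A3) OR (A1 AND A5 AND A2 AND NOT A3)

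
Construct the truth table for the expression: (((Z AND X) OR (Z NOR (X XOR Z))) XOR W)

W | X | Z | Output
------------------
0 | 0 | 0 | 1
0 | 0 | 1 | 0
0 | 1 | 0 | 0
0 | 1 | 1 | 1
1 | 0 | 0 | 0
1 | 0 | 1 | 1
1 | 1 | 0 | 1
1 | 1 | 1 | 0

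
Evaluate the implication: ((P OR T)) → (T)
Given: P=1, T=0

Antecedent ((P OR T)) = 1; consequent (T) = 0.
1 → 0 = 0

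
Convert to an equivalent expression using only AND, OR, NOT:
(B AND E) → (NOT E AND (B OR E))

NOT (B AND E) OR (NOT E AND (B OR E))
(Implication elimination: A → B = NOT A OR B)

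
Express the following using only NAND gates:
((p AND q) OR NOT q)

((((p NAND q) NAND (p NAND q)) NAND ((p NAND q) NAND (p NAND q))) NAND ((q NAND q) NAND (q NAND q)))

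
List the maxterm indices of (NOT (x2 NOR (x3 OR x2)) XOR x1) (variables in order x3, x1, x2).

ΠM(0, 3, 6, 7) = (x3 OR x1 OR x2) AND (x3 OR NOT x1 OR NOT x2) AND (NOT x3 OR NOT x1 OR x2) AND (NOT x3 OR NOT x1 OR NOT x2)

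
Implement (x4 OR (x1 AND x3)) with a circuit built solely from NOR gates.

((x4 NOR ((x1 NOR x1) NOR (x3 NOR x3))) NOR (x4 NOR ((x1 NOR x1) NOR (x3 NOR x3))))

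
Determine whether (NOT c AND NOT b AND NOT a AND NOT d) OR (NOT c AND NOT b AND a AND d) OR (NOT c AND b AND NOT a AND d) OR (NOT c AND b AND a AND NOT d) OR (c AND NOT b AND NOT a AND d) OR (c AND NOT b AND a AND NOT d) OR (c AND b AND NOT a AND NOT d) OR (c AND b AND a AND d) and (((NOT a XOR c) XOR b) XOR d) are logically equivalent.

Yes, they are equivalent — the two output columns agree on all 16 assignments:
c | b | a | d | Expression 1 | Expression 2
-------------------------------------------
0 | 0 | 0 | 0 | 1 | 1
0 | 0 | 0 | 1 | 0 | 0
0 | 0 | 1 | 0 | 0 | 0
0 | 0 | 1 | 1 | 1 | 1
0 | 1 | 0 | 0 | 0 | 0
0 | 1 | 0 | 1 | 1 | 1
0 | 1 | 1 | 0 | 1 | 1
0 | 1 | 1 | 1 | 0 | 0
1 | 0 | 0 | 0 | 0 | 0
1 | 0 | 0 | 1 | 1 | 1
1 | 0 | 1 | 0 | 1 | 1
1 | 0 | 1 | 1 | 0 | 0
1 | 1 | 0 | 0 | 1 | 1
1 | 1 | 0 | 1 | 0 | 0
1 | 1 | 1 | 0 | 0 | 0
1 | 1 | 1 | 1 | 1 | 1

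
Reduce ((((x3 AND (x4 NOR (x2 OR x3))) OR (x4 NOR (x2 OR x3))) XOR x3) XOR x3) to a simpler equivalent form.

By XOR self-cancellation ((E XOR v) XOR v = E) then absorption (E OR (E AND v) = E):
= (x4 NOR (x2 OR x3))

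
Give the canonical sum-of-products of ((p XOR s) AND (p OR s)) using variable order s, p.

Σm(1, 2) = (NOT s AND p) OR (s AND NOT p)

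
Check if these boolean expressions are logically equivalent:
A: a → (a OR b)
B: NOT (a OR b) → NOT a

Yes, Contrapositive is always equivalent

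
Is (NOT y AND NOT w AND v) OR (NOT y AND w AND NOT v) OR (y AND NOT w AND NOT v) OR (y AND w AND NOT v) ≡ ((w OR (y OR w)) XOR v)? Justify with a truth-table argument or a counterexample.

Yes, they are equivalent — the two output columns agree on all 8 assignments:
y | w | v | Expression 1 | Expression 2
---------------------------------------
0 | 0 | 0 | 0 | 0
0 | 0 | 1 | 1 | 1
0 | 1 | 0 | 1 | 1
0 | 1 | 1 | 0 | 0
1 | 0 | 0 | 1 | 1
1 | 0 | 1 | 0 | 0
1 | 1 | 0 | 1 | 1
1 | 1 | 1 | 0 | 0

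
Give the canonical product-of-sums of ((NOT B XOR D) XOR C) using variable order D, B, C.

ΠM(1, 2, 4, 7) = (D OR B OR NOT C) AND (D OR NOT B OR C) AND (NOT D OR B OR C) AND (NOT D OR NOT B OR NOT C)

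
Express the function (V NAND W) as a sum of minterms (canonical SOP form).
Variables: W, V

Σm(0, 1, 2) = (NOT W AND NOT V) OR (NOT W AND V) OR (W AND NOT V)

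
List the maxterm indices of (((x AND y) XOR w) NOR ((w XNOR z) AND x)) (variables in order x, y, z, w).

ΠM(1, 3, 5, 7, 8, 9, 11, 12, 14, 15) = (x OR y OR z OR NOT w) AND (x OR y OR NOT z OR NOT w) AND (x OR NOT y OR z OR NOT w) AND (x OR NOT y OR NOT z OR NOT w) AND (NOT x OR y OR z OR w) AND (NOT x OR y OR z OR NOT w) AND (NOT x OR y OR NOT z OR NOT w) AND (NOT x OR NOT y OR z OR w) AND (NOT x OR NOT y OR NOT z OR w) AND (NOT x OR NOT y OR NOT z OR NOT w)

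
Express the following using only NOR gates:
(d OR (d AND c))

((d NOR ((d NOR d) NOR (c NOR c))) NOR (d NOR ((d NOR d) NOR (c NOR c))))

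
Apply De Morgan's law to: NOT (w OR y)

NOT w AND NOT y
De Morgan's: NOT(OR of terms) = AND of negations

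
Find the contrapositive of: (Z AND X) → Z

Contrapositive: NOT Z → NOT (Z AND X)
Note: A statement and its contrapositive are logically equivalent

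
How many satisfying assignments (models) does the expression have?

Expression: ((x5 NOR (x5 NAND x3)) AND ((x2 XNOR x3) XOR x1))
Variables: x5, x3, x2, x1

No assignment satisfies the expression.
Count: 0 out of 16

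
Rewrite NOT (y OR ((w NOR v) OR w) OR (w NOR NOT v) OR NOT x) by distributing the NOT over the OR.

NOT y AND NOT ((w NOR v) OR w) AND NOT (w NOR NOT v) AND x
De Morgan's: NOT(OR of terms) = AND of negations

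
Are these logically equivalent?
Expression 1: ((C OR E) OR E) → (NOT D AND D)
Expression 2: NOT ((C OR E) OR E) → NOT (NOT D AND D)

No, Inverse is not equivalent to original (counterexample: C=0, E=1, D=0)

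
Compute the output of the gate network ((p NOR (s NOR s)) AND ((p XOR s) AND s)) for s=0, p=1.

Substituting: ((1 NOR (0 NOR 0)) AND ((1 XOR 0) AND 0))
= 0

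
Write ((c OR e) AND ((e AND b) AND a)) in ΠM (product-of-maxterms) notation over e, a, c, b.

ΠM(0, 1, 2, 3, 4, 5, 6, 7, 8, 9, 10, 11, 12, 14) = (e OR a OR c OR b) AND (e OR a OR c OR NOT b) AND (e OR a OR NOT c OR b) AND (e OR a OR NOT c OR NOT b) AND (e OR NOT a OR c OR b) AND (e OR NOT a OR c OR NOT b) AND (e OR NOT a OR NOT c OR b) AND (e OR NOT a OR NOT c OR NOT b) AND (NOT e OR a OR c OR b) AND (NOT e OR a OR c OR NOT b) AND (NOT e OR a OR NOT c OR b) AND (NOT e OR a OR NOT c OR NOT b) AND (NOT e OR NOT a OR c OR b) AND (NOT e OR NOT a OR NOT c OR b)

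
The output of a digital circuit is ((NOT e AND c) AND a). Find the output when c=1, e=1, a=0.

Substituting: ((NOT 1 AND 1) AND 0)
= 0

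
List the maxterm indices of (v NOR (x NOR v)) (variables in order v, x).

ΠM(0, 2, 3) = (v OR x) AND (NOT v OR x) AND (NOT v OR NOT x)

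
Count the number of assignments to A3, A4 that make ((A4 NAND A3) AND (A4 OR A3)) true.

Satisfying assignments: (0,1), (1,0)
Count: 2 out of 4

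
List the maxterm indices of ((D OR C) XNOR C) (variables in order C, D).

ΠM(1) = (C OR NOT D)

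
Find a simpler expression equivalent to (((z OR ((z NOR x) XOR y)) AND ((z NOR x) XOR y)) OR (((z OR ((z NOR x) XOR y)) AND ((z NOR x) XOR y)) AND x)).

By absorption (E OR (E AND v) = E) then absorption (E AND (E OR v) = E):
= ((z NOR x) XOR y)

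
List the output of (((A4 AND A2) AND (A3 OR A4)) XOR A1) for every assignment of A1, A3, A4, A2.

A1 | A3 | A4 | A2 | Output
--------------------------
0 | 0 | 0 | 0 | 0
0 | 0 | 0 | 1 | 0
0 | 0 | 1 | 0 | 0
0 | 0 | 1 | 1 | 1
0 | 1 | 0 | 0 | 0
0 | 1 | 0 | 1 | 0
0 | 1 | 1 | 0 | 0
0 | 1 | 1 | 1 | 1
1 | 0 | 0 | 0 | 1
1 | 0 | 0 | 1 | 1
1 | 0 | 1 | 0 | 1
1 | 0 | 1 | 1 | 0
1 | 1 | 0 | 0 | 1
1 | 1 | 0 | 1 | 1
1 | 1 | 1 | 0 | 1
1 | 1 | 1 | 1 | 0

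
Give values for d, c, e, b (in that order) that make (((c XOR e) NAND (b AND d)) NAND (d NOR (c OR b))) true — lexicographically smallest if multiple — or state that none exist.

d=0, c=0, e=0, b=1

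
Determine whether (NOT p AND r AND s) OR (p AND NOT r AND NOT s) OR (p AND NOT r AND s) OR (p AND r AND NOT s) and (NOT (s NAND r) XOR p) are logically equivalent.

Yes, they are equivalent — the two output columns agree on all 8 assignments:
p | r | s | Expression 1 | Expression 2
---------------------------------------
0 | 0 | 0 | 0 | 0
0 | 0 | 1 | 0 | 0
0 | 1 | 0 | 0 | 0
0 | 1 | 1 | 1 | 1
1 | 0 | 0 | 1 | 1
1 | 0 | 1 | 1 | 1
1 | 1 | 0 | 1 | 1
1 | 1 | 1 | 0 | 0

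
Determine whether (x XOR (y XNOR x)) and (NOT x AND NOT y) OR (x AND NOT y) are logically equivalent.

Yes, they are equivalent — the two output columns agree on all 4 assignments:
x | y | Expression 1 | Expression 2
-----------------------------------
0 | 0 | 1 | 1
0 | 1 | 0 | 0
1 | 0 | 1 | 1
1 | 1 | 0 | 0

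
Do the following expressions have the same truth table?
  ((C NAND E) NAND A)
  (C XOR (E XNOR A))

No. Counterexample: with C=0, A=0, E=1, Expression 1 = 1 but Expression 2 = 0.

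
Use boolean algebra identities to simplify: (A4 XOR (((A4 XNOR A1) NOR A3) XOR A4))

By XOR self-cancellation ((E XOR v) XOR v = E):
= ((A4 XNOR A1) NOR A3)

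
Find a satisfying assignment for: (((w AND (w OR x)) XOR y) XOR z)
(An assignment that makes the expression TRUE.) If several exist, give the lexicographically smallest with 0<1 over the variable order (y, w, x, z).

y=0, w=0, x=0, z=1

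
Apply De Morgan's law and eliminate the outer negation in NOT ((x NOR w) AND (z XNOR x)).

NOT (x NOR w) OR NOT (z XNOR x)
De Morgan's: NOT(AND of terms) = OR of negations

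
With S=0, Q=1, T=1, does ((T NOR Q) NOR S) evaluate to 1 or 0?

Substituting: ((1 NOR 1) NOR 0)
= 1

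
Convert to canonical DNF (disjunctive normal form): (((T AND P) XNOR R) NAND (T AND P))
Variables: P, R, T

(NOT P AND NOT R AND NOT T) OR (NOT P AND NOT R AND T) OR (NOT P AND R AND NOT T) OR (NOT P AND R AND T) OR (P AND NOT R AND NOT T) OR (P AND NOT R AND T) OR (P AND R AND NOT T)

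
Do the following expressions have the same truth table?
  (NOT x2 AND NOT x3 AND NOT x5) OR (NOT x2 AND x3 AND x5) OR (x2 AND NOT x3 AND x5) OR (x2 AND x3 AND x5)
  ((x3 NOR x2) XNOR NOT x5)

Yes, they are equivalent — the two output columns agree on all 8 assignments:
x2 | x3 | x5 | Expression 1 | Expression 2
------------------------------------------
0 | 0 | 0 | 1 | 1
0 | 0 | 1 | 0 | 0
0 | 1 | 0 | 0 | 0
0 | 1 | 1 | 1 | 1
1 | 0 | 0 | 0 | 0
1 | 0 | 1 | 1 | 1
1 | 1 | 0 | 0 | 0
1 | 1 | 1 | 1 | 1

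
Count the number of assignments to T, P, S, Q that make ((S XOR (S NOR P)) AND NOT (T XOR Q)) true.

Satisfying assignments: (0,0,0,0), (0,0,1,0), (0,1,1,0), (1,0,0,1), (1,0,1,1), (1,1,1,1)
Count: 6 out of 16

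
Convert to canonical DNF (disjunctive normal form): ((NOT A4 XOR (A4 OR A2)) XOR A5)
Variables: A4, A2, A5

(NOT A4 AND NOT A2 AND NOT A5) OR (NOT A4 AND A2 AND A5) OR (A4 AND NOT A2 AND NOT A5) OR (A4 AND A2 AND NOT A5)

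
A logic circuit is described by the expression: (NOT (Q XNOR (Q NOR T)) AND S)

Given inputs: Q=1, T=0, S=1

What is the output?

Substituting: (NOT (1 XNOR (1 NOR 0)) AND 1)
= 1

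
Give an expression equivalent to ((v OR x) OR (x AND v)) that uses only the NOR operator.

((((v NOR x) NOR (v NOR x)) NOR ((x NOR x) NOR (v NOR v))) NOR (((v NOR x) NOR (v NOR x)) NOR ((x NOR x) NOR (v NOR v))))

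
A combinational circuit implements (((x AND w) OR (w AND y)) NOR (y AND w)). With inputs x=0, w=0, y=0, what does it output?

Substituting: (((0 AND 0) OR (0 AND 0)) NOR (0 AND 0))
= 1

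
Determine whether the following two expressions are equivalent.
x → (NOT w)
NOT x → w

No, Inverse is not equivalent to original (counterexample: w=0, x=0)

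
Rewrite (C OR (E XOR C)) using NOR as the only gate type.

((C NOR ((((E NOR C) NOR (E NOR C)) NOR ((E NOR C) NOR (E NOR C))) NOR ((((E NOR E) NOR (C NOR C)) NOR ((E NOR E) NOR (C NOR C))) NOR (((E NOR E) NOR (C NOR C)) NOR ((E NOR E) NOR (C NOR C)))))) NOR (C NOR ((((E NOR C) NOR (E NOR C)) NOR ((E NOR C) NOR (E NOR C))) NOR ((((E NOR E) NOR (C NOR C)) NOR ((E NOR E) NOR (C NOR C))) NOR (((E NOR E) NOR (C NOR C)) NOR ((E NOR E) NOR (C NOR C)))))))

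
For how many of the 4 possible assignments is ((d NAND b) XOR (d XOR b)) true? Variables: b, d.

Satisfying assignments: (0,0)
Count: 1 out of 4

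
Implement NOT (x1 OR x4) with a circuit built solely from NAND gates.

(((x1 NAND x1) NAND (x4 NAND x4)) NAND ((x1 NAND x1) NAND (x4 NAND x4)))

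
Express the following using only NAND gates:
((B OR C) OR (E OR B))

((((B NAND B) NAND (C NAND C)) NAND ((B NAND B) NAND (C NAND C))) NAND (((E NAND E) NAND (B NAND B)) NAND ((E NAND E) NAND (B NAND B))))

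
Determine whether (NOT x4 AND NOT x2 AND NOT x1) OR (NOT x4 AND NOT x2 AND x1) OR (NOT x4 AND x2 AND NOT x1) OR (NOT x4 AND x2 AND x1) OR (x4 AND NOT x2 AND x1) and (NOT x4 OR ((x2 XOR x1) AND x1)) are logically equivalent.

Yes, they are equivalent — the two output columns agree on all 8 assignments:
x4 | x2 | x1 | Expression 1 | Expression 2
------------------------------------------
0 | 0 | 0 | 1 | 1
0 | 0 | 1 | 1 | 1
0 | 1 | 0 | 1 | 1
0 | 1 | 1 | 1 | 1
1 | 0 | 0 | 0 | 0
1 | 0 | 1 | 1 | 1
1 | 1 | 0 | 0 | 0
1 | 1 | 1 | 0 | 0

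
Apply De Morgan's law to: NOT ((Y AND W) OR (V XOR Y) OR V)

NOT (Y AND W) AND NOT (V XOR Y) AND NOT V
De Morgan's: NOT(OR of terms) = AND of negations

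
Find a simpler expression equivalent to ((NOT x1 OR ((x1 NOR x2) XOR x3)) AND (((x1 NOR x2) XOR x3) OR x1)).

By distribution ((E OR v) AND (E OR NOT v) = E):
= ((x1 NOR x2) XOR x3)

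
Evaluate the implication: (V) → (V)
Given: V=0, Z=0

Antecedent (V) = 0; consequent (V) = 0.
0 → 0 = 1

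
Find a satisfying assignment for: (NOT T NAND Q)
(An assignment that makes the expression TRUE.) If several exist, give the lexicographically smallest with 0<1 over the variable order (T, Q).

T=0, Q=0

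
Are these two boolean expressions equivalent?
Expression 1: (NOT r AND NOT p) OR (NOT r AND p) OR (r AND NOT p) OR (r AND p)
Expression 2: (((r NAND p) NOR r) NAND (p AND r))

Yes, they are equivalent — the two output columns agree on all 4 assignments:
r | p | Expression 1 | Expression 2
-----------------------------------
0 | 0 | 1 | 1
0 | 1 | 1 | 1
1 | 0 | 1 | 1
1 | 1 | 1 | 1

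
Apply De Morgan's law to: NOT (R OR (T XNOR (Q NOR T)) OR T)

NOT R AND NOT (T XNOR (Q NOR T)) AND NOT T
De Morgan's: NOT(OR of terms) = AND of negations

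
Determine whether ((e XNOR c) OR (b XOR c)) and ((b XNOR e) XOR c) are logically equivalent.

No. Counterexample: with b=0, c=1, e=0, Expression 1 = 1 but Expression 2 = 0.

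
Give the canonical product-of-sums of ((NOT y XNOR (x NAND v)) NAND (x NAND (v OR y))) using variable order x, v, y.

ΠM(0, 2, 4) = (x OR v OR y) AND (x OR NOT v OR y) AND (NOT x OR v OR y)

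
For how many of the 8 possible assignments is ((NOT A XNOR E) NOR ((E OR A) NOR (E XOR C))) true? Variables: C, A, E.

Satisfying assignments: (0,1,1), (1,0,0), (1,1,1)
Count: 3 out of 8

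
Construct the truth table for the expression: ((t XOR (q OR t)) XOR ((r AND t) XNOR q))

t | r | q | Output
------------------
0 | 0 | 0 | 1
0 | 0 | 1 | 1
0 | 1 | 0 | 1
0 | 1 | 1 | 1
1 | 0 | 0 | 1
1 | 0 | 1 | 0
1 | 1 | 0 | 0
1 | 1 | 1 | 1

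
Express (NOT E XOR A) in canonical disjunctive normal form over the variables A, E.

(NOT A AND NOT E) OR (A AND E)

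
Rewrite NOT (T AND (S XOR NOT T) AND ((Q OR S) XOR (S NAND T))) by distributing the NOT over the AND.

NOT T OR NOT (S XOR NOT T) OR NOT ((Q OR S) XOR (S NAND T))
De Morgan's: NOT(AND of terms) = OR of negations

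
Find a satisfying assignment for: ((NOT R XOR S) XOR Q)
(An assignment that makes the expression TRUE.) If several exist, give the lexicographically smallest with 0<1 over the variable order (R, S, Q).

R=0, S=0, Q=0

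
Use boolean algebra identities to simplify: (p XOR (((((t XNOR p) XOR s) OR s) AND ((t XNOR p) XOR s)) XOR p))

By XOR self-cancellation ((E XOR v) XOR v = E) then absorption (E AND (E OR v) = E):
= ((t XNOR p) XOR s)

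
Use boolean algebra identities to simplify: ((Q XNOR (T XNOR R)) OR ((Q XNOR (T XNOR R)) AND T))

By absorption (E OR (E AND v) = E):
= (Q XNOR (T XNOR R))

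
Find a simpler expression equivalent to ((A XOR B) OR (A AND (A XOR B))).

By absorption (E OR (E AND v) = E):
= (A XOR B)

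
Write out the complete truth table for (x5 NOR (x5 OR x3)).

x3 | x5 | Output
----------------
0 | 0 | 1
0 | 1 | 0
1 | 0 | 0
1 | 1 | 0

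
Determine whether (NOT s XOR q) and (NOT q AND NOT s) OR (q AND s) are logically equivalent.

Yes, they are equivalent — the two output columns agree on all 4 assignments:
q | s | Expression 1 | Expression 2
-----------------------------------
0 | 0 | 1 | 1
0 | 1 | 0 | 0
1 | 0 | 0 | 0
1 | 1 | 1 | 1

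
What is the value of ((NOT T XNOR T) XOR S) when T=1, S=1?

Substituting: ((NOT 1 XNOR 1) XOR 1)
= 1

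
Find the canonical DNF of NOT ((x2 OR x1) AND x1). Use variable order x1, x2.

(NOT x1 AND NOT x2) OR (NOT x1 AND x2)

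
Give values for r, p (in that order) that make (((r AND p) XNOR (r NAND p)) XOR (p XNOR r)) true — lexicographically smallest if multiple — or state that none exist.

r=0, p=0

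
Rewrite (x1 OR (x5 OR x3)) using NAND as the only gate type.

((x1 NAND x1) NAND (((x5 NAND x5) NAND (x3 NAND x3)) NAND ((x5 NAND x5) NAND (x3 NAND x3))))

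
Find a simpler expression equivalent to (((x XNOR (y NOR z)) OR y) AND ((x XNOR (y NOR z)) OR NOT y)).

By distribution ((E OR v) AND (E OR NOT v) = E):
= (x XNOR (y NOR z))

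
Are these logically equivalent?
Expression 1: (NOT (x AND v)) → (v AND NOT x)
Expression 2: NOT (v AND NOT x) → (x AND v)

Yes, Contrapositive is always equivalent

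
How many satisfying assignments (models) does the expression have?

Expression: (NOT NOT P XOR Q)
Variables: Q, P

Satisfying assignments: (0,1), (1,0)
Count: 2 out of 4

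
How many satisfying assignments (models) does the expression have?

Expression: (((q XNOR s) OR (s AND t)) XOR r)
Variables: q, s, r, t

Satisfying assignments: (0,0,0,0), (0,0,0,1), (0,1,0,1), (0,1,1,0), (1,0,1,0), (1,0,1,1), (1,1,0,0), (1,1,0,1)
Count: 8 out of 16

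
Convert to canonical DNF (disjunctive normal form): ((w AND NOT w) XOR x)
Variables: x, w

(x AND NOT w) OR (x AND w)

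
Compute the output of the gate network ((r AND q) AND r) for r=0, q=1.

Substituting: ((0 AND 1) AND 0)
= 0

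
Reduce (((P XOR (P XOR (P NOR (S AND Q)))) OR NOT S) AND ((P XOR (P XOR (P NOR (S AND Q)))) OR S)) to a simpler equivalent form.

By distribution ((E OR v) AND (E OR NOT v) = E) then XOR self-cancellation ((E XOR v) XOR v = E):
= (P NOR (S AND Q))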